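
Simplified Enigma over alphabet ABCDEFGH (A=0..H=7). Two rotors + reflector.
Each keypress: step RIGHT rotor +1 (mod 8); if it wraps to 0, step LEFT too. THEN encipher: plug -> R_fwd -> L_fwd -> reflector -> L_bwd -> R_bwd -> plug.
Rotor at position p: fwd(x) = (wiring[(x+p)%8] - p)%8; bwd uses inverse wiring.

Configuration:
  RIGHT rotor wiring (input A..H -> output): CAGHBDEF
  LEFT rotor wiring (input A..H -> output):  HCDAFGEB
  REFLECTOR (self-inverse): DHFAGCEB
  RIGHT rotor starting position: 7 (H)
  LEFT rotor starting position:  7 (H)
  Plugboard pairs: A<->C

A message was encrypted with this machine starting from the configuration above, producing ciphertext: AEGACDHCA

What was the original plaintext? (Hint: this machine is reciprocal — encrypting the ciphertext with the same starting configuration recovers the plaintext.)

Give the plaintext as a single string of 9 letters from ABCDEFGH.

Char 1 ('A'): step: R->0, L->0 (L advanced); A->plug->C->R->G->L->E->refl->G->L'->F->R'->H->plug->H
Char 2 ('E'): step: R->1, L=0; E->plug->E->R->C->L->D->refl->A->L'->D->R'->F->plug->F
Char 3 ('G'): step: R->2, L=0; G->plug->G->R->A->L->H->refl->B->L'->H->R'->C->plug->A
Char 4 ('A'): step: R->3, L=0; A->plug->C->R->A->L->H->refl->B->L'->H->R'->F->plug->F
Char 5 ('C'): step: R->4, L=0; C->plug->A->R->F->L->G->refl->E->L'->G->R'->E->plug->E
Char 6 ('D'): step: R->5, L=0; D->plug->D->R->F->L->G->refl->E->L'->G->R'->A->plug->C
Char 7 ('H'): step: R->6, L=0; H->plug->H->R->F->L->G->refl->E->L'->G->R'->A->plug->C
Char 8 ('C'): step: R->7, L=0; C->plug->A->R->G->L->E->refl->G->L'->F->R'->H->plug->H
Char 9 ('A'): step: R->0, L->1 (L advanced); A->plug->C->R->G->L->A->refl->D->L'->F->R'->H->plug->H

Answer: HFAFECCHH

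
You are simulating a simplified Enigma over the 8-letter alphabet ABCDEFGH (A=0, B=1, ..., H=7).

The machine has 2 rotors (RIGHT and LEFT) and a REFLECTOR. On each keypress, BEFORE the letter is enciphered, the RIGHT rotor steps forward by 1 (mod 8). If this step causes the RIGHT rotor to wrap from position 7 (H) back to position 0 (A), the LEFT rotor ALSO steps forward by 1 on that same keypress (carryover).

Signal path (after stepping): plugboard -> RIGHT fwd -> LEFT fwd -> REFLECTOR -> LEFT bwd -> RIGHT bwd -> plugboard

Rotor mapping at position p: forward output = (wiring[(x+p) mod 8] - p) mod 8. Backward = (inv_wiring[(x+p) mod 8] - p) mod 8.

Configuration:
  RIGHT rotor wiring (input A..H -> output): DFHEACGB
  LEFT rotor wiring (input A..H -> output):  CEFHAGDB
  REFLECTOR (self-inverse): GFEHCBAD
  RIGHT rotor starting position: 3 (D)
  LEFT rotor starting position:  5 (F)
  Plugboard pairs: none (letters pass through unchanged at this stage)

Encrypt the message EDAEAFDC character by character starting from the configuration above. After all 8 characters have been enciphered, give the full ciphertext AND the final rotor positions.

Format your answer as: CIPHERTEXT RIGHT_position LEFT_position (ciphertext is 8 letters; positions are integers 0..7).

Answer: AFBFCGAD 3 6

Derivation:
Char 1 ('E'): step: R->4, L=5; E->plug->E->R->H->L->D->refl->H->L'->E->R'->A->plug->A
Char 2 ('D'): step: R->5, L=5; D->plug->D->R->G->L->C->refl->E->L'->C->R'->F->plug->F
Char 3 ('A'): step: R->6, L=5; A->plug->A->R->A->L->B->refl->F->L'->D->R'->B->plug->B
Char 4 ('E'): step: R->7, L=5; E->plug->E->R->F->L->A->refl->G->L'->B->R'->F->plug->F
Char 5 ('A'): step: R->0, L->6 (L advanced); A->plug->A->R->D->L->G->refl->A->L'->H->R'->C->plug->C
Char 6 ('F'): step: R->1, L=6; F->plug->F->R->F->L->B->refl->F->L'->A->R'->G->plug->G
Char 7 ('D'): step: R->2, L=6; D->plug->D->R->A->L->F->refl->B->L'->F->R'->A->plug->A
Char 8 ('C'): step: R->3, L=6; C->plug->C->R->H->L->A->refl->G->L'->D->R'->D->plug->D
Final: ciphertext=AFBFCGAD, RIGHT=3, LEFT=6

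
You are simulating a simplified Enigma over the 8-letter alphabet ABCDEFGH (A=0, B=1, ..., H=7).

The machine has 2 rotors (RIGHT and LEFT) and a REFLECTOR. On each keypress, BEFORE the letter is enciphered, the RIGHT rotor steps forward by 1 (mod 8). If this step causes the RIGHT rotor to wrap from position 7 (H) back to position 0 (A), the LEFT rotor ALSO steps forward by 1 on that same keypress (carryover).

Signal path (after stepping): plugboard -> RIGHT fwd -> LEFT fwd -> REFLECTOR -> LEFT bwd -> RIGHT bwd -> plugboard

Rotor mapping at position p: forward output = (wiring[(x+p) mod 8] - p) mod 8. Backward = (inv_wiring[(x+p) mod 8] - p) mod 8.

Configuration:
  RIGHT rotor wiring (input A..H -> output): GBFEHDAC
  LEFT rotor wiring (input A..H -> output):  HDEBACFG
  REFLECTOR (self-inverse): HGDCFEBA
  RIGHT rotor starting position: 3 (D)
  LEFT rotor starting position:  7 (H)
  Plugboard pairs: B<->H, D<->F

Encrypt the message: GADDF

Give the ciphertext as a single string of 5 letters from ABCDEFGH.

Char 1 ('G'): step: R->4, L=7; G->plug->G->R->B->L->A->refl->H->L'->A->R'->H->plug->B
Char 2 ('A'): step: R->5, L=7; A->plug->A->R->G->L->D->refl->C->L'->E->R'->E->plug->E
Char 3 ('D'): step: R->6, L=7; D->plug->F->R->G->L->D->refl->C->L'->E->R'->B->plug->H
Char 4 ('D'): step: R->7, L=7; D->plug->F->R->A->L->H->refl->A->L'->B->R'->H->plug->B
Char 5 ('F'): step: R->0, L->0 (L advanced); F->plug->D->R->E->L->A->refl->H->L'->A->R'->G->plug->G

Answer: BEHBG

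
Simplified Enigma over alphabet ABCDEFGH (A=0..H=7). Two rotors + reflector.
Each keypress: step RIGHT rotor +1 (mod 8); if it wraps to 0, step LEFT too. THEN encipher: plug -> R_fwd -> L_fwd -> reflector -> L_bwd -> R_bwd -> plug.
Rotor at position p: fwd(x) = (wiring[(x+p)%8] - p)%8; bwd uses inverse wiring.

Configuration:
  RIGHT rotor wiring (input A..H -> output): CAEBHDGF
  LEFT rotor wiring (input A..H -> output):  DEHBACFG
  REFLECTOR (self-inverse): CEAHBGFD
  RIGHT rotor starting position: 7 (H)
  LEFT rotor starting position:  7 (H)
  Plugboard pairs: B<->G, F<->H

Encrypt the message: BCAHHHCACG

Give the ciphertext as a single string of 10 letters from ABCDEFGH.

Char 1 ('B'): step: R->0, L->0 (L advanced); B->plug->G->R->G->L->F->refl->G->L'->H->R'->E->plug->E
Char 2 ('C'): step: R->1, L=0; C->plug->C->R->A->L->D->refl->H->L'->C->R'->E->plug->E
Char 3 ('A'): step: R->2, L=0; A->plug->A->R->C->L->H->refl->D->L'->A->R'->G->plug->B
Char 4 ('H'): step: R->3, L=0; H->plug->F->R->H->L->G->refl->F->L'->G->R'->A->plug->A
Char 5 ('H'): step: R->4, L=0; H->plug->F->R->E->L->A->refl->C->L'->F->R'->H->plug->F
Char 6 ('H'): step: R->5, L=0; H->plug->F->R->H->L->G->refl->F->L'->G->R'->A->plug->A
Char 7 ('C'): step: R->6, L=0; C->plug->C->R->E->L->A->refl->C->L'->F->R'->H->plug->F
Char 8 ('A'): step: R->7, L=0; A->plug->A->R->G->L->F->refl->G->L'->H->R'->H->plug->F
Char 9 ('C'): step: R->0, L->1 (L advanced); C->plug->C->R->E->L->B->refl->E->L'->F->R'->H->plug->F
Char 10 ('G'): step: R->1, L=1; G->plug->B->R->D->L->H->refl->D->L'->A->R'->C->plug->C

Answer: EEBAFAFFFC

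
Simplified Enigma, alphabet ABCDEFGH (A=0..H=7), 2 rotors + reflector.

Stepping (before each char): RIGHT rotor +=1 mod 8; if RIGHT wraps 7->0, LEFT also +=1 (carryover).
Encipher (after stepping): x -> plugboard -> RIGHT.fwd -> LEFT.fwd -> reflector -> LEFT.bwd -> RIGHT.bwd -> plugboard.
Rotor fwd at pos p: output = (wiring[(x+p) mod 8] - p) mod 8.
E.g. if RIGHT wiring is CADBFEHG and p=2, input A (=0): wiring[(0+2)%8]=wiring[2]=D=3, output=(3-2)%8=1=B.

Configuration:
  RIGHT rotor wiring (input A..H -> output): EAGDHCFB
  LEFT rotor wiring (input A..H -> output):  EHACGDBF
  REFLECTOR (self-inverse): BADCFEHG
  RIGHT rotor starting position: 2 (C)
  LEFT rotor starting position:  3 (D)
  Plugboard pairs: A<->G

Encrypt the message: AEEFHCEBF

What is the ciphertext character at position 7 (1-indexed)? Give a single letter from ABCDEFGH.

Char 1 ('A'): step: R->3, L=3; A->plug->G->R->F->L->B->refl->A->L'->C->R'->D->plug->D
Char 2 ('E'): step: R->4, L=3; E->plug->E->R->A->L->H->refl->G->L'->D->R'->A->plug->G
Char 3 ('E'): step: R->5, L=3; E->plug->E->R->D->L->G->refl->H->L'->A->R'->B->plug->B
Char 4 ('F'): step: R->6, L=3; F->plug->F->R->F->L->B->refl->A->L'->C->R'->D->plug->D
Char 5 ('H'): step: R->7, L=3; H->plug->H->R->G->L->E->refl->F->L'->H->R'->D->plug->D
Char 6 ('C'): step: R->0, L->4 (L advanced); C->plug->C->R->G->L->E->refl->F->L'->C->R'->F->plug->F
Char 7 ('E'): step: R->1, L=4; E->plug->E->R->B->L->H->refl->G->L'->H->R'->A->plug->G

G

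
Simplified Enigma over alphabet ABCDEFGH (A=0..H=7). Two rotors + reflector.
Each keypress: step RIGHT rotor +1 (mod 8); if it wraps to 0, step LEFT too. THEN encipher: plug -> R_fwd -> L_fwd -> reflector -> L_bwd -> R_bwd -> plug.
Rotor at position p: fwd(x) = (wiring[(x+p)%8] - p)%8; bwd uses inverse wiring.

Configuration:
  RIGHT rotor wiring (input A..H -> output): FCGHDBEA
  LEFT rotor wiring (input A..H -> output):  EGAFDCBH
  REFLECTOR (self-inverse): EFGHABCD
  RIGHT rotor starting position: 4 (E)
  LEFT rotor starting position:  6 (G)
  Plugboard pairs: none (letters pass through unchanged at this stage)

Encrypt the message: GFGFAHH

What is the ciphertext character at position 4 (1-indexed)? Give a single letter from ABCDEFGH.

Char 1 ('G'): step: R->5, L=6; G->plug->G->R->C->L->G->refl->C->L'->E->R'->A->plug->A
Char 2 ('F'): step: R->6, L=6; F->plug->F->R->B->L->B->refl->F->L'->G->R'->A->plug->A
Char 3 ('G'): step: R->7, L=6; G->plug->G->R->C->L->G->refl->C->L'->E->R'->F->plug->F
Char 4 ('F'): step: R->0, L->7 (L advanced); F->plug->F->R->B->L->F->refl->B->L'->D->R'->E->plug->E

E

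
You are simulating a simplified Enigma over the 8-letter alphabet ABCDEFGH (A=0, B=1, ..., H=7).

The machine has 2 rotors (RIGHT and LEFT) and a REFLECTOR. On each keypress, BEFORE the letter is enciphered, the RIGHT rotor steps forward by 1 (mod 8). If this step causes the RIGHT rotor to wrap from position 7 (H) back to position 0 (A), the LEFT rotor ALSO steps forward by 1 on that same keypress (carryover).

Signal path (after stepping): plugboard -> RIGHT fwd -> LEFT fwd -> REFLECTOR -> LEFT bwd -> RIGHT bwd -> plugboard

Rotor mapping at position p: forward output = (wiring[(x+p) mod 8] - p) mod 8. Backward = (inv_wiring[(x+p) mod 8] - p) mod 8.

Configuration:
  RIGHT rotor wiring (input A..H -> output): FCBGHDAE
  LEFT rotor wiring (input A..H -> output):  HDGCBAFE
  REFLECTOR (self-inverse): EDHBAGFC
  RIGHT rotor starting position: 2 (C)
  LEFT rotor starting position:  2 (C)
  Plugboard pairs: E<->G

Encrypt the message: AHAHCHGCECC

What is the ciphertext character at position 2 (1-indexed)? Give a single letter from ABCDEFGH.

Char 1 ('A'): step: R->3, L=2; A->plug->A->R->D->L->G->refl->F->L'->G->R'->H->plug->H
Char 2 ('H'): step: R->4, L=2; H->plug->H->R->C->L->H->refl->C->L'->F->R'->G->plug->E

E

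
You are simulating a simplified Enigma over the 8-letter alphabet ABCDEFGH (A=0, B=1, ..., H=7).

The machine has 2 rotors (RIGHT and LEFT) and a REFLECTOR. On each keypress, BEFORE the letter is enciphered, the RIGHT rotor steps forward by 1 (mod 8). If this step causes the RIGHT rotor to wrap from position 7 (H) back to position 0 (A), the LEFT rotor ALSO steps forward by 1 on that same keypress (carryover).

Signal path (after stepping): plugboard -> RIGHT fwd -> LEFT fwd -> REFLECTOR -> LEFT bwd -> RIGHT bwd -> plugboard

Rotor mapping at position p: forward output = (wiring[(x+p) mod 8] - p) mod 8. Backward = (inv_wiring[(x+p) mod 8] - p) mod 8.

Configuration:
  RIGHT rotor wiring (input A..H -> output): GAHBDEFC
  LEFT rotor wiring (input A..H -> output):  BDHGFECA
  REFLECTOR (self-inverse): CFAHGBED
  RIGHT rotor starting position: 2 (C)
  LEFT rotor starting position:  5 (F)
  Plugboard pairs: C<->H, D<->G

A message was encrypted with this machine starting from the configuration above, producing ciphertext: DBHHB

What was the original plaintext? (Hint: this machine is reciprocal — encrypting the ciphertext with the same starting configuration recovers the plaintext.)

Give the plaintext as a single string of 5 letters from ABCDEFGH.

Answer: EEAGD

Derivation:
Char 1 ('D'): step: R->3, L=5; D->plug->G->R->F->L->C->refl->A->L'->H->R'->E->plug->E
Char 2 ('B'): step: R->4, L=5; B->plug->B->R->A->L->H->refl->D->L'->C->R'->E->plug->E
Char 3 ('H'): step: R->5, L=5; H->plug->C->R->F->L->C->refl->A->L'->H->R'->A->plug->A
Char 4 ('H'): step: R->6, L=5; H->plug->C->R->A->L->H->refl->D->L'->C->R'->D->plug->G
Char 5 ('B'): step: R->7, L=5; B->plug->B->R->H->L->A->refl->C->L'->F->R'->G->plug->D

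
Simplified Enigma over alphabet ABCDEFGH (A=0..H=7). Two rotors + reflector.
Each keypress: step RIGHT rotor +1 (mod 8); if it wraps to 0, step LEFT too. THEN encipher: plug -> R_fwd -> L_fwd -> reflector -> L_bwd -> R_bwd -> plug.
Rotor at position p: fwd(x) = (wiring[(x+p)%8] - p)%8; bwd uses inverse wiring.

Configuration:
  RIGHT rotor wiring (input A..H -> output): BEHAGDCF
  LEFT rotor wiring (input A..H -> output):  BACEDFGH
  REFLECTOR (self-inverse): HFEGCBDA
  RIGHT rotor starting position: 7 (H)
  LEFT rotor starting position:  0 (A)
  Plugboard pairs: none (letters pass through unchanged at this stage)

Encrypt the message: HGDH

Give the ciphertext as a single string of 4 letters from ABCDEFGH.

Answer: AAAB

Derivation:
Char 1 ('H'): step: R->0, L->1 (L advanced); H->plug->H->R->F->L->F->refl->B->L'->B->R'->A->plug->A
Char 2 ('G'): step: R->1, L=1; G->plug->G->R->E->L->E->refl->C->L'->D->R'->A->plug->A
Char 3 ('D'): step: R->2, L=1; D->plug->D->R->B->L->B->refl->F->L'->F->R'->A->plug->A
Char 4 ('H'): step: R->3, L=1; H->plug->H->R->E->L->E->refl->C->L'->D->R'->B->plug->B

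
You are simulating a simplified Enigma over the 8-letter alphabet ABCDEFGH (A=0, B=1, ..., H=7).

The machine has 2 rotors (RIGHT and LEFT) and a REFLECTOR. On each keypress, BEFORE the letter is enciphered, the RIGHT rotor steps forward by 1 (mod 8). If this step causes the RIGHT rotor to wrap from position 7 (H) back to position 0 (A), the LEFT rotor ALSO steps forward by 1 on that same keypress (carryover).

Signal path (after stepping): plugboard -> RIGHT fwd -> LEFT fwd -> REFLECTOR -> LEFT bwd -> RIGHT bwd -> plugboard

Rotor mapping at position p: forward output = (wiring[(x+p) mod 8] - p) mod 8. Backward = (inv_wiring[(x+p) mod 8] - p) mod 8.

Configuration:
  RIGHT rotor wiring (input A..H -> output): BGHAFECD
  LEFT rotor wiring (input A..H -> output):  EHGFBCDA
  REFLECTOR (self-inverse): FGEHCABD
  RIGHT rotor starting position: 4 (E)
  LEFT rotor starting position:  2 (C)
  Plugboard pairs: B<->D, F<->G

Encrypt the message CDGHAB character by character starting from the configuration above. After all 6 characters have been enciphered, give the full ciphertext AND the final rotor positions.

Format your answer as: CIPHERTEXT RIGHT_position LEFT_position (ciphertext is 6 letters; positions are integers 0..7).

Answer: HABGGF 2 3

Derivation:
Char 1 ('C'): step: R->5, L=2; C->plug->C->R->G->L->C->refl->E->L'->A->R'->H->plug->H
Char 2 ('D'): step: R->6, L=2; D->plug->B->R->F->L->G->refl->B->L'->E->R'->A->plug->A
Char 3 ('G'): step: R->7, L=2; G->plug->F->R->G->L->C->refl->E->L'->A->R'->D->plug->B
Char 4 ('H'): step: R->0, L->3 (L advanced); H->plug->H->R->D->L->A->refl->F->L'->E->R'->F->plug->G
Char 5 ('A'): step: R->1, L=3; A->plug->A->R->F->L->B->refl->G->L'->B->R'->F->plug->G
Char 6 ('B'): step: R->2, L=3; B->plug->D->R->C->L->H->refl->D->L'->H->R'->G->plug->F
Final: ciphertext=HABGGF, RIGHT=2, LEFT=3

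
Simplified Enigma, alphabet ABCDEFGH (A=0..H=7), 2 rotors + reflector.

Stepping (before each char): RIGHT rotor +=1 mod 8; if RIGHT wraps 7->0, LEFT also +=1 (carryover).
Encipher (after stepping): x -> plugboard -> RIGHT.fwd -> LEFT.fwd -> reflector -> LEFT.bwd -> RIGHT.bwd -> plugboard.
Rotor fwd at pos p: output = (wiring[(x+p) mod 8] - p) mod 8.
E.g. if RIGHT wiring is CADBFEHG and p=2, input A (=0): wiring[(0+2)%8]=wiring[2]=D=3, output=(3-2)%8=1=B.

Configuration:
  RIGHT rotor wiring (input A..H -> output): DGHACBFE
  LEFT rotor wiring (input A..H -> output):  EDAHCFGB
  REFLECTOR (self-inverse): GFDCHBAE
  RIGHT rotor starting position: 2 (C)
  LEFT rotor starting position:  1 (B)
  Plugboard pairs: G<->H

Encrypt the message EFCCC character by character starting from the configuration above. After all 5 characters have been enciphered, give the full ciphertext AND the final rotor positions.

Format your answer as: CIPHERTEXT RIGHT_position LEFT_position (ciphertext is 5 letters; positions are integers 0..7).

Char 1 ('E'): step: R->3, L=1; E->plug->E->R->B->L->H->refl->E->L'->E->R'->H->plug->G
Char 2 ('F'): step: R->4, L=1; F->plug->F->R->C->L->G->refl->A->L'->G->R'->A->plug->A
Char 3 ('C'): step: R->5, L=1; C->plug->C->R->H->L->D->refl->C->L'->A->R'->B->plug->B
Char 4 ('C'): step: R->6, L=1; C->plug->C->R->F->L->F->refl->B->L'->D->R'->H->plug->G
Char 5 ('C'): step: R->7, L=1; C->plug->C->R->H->L->D->refl->C->L'->A->R'->D->plug->D
Final: ciphertext=GABGD, RIGHT=7, LEFT=1

Answer: GABGD 7 1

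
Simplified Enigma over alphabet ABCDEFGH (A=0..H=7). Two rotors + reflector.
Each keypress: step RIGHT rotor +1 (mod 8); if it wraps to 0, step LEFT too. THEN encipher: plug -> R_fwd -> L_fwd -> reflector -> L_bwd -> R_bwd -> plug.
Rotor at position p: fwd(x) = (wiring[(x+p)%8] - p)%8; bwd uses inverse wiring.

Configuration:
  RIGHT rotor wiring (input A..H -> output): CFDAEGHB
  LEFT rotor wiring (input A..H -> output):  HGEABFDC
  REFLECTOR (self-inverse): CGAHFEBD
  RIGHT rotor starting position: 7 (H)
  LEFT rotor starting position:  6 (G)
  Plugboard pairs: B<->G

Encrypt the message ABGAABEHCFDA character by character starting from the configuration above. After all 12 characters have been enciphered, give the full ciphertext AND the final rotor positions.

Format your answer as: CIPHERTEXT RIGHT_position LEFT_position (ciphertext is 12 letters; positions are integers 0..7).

Answer: DGDGGHAABBAB 3 0

Derivation:
Char 1 ('A'): step: R->0, L->7 (L advanced); A->plug->A->R->C->L->H->refl->D->L'->A->R'->D->plug->D
Char 2 ('B'): step: R->1, L=7; B->plug->G->R->A->L->D->refl->H->L'->C->R'->B->plug->G
Char 3 ('G'): step: R->2, L=7; G->plug->B->R->G->L->G->refl->B->L'->E->R'->D->plug->D
Char 4 ('A'): step: R->3, L=7; A->plug->A->R->F->L->C->refl->A->L'->B->R'->B->plug->G
Char 5 ('A'): step: R->4, L=7; A->plug->A->R->A->L->D->refl->H->L'->C->R'->B->plug->G
Char 6 ('B'): step: R->5, L=7; B->plug->G->R->D->L->F->refl->E->L'->H->R'->H->plug->H
Char 7 ('E'): step: R->6, L=7; E->plug->E->R->F->L->C->refl->A->L'->B->R'->A->plug->A
Char 8 ('H'): step: R->7, L=7; H->plug->H->R->A->L->D->refl->H->L'->C->R'->A->plug->A
Char 9 ('C'): step: R->0, L->0 (L advanced); C->plug->C->R->D->L->A->refl->C->L'->H->R'->G->plug->B
Char 10 ('F'): step: R->1, L=0; F->plug->F->R->G->L->D->refl->H->L'->A->R'->G->plug->B
Char 11 ('D'): step: R->2, L=0; D->plug->D->R->E->L->B->refl->G->L'->B->R'->A->plug->A
Char 12 ('A'): step: R->3, L=0; A->plug->A->R->F->L->F->refl->E->L'->C->R'->G->plug->B
Final: ciphertext=DGDGGHAABBAB, RIGHT=3, LEFT=0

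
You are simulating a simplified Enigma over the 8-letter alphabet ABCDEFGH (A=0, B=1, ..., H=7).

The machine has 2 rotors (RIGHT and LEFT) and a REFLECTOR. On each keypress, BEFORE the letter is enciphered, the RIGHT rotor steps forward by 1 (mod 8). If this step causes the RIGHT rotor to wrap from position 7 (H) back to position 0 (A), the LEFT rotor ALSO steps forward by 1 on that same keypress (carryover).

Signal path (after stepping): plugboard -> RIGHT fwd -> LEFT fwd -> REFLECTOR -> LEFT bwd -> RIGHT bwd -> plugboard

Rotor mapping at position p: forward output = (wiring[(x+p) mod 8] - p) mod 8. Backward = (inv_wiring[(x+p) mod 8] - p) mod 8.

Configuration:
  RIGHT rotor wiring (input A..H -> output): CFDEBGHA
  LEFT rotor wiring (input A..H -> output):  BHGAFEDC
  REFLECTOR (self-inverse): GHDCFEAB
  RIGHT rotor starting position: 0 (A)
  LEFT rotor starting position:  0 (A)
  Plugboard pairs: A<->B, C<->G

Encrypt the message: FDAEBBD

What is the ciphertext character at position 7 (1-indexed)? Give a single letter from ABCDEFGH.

Char 1 ('F'): step: R->1, L=0; F->plug->F->R->G->L->D->refl->C->L'->H->R'->G->plug->C
Char 2 ('D'): step: R->2, L=0; D->plug->D->R->E->L->F->refl->E->L'->F->R'->E->plug->E
Char 3 ('A'): step: R->3, L=0; A->plug->B->R->G->L->D->refl->C->L'->H->R'->F->plug->F
Char 4 ('E'): step: R->4, L=0; E->plug->E->R->G->L->D->refl->C->L'->H->R'->G->plug->C
Char 5 ('B'): step: R->5, L=0; B->plug->A->R->B->L->H->refl->B->L'->A->R'->E->plug->E
Char 6 ('B'): step: R->6, L=0; B->plug->A->R->B->L->H->refl->B->L'->A->R'->H->plug->H
Char 7 ('D'): step: R->7, L=0; D->plug->D->R->E->L->F->refl->E->L'->F->R'->E->plug->E

E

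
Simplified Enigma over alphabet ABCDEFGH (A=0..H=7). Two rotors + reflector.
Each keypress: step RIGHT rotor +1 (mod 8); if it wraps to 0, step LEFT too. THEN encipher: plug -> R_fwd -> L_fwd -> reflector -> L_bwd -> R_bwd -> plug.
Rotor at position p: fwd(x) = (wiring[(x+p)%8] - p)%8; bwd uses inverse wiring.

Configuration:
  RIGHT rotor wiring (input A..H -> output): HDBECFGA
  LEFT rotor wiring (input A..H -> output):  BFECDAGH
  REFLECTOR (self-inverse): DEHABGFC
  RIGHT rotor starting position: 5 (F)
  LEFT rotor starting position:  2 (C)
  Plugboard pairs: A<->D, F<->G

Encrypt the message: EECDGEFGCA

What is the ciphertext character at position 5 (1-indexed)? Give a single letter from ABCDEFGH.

Char 1 ('E'): step: R->6, L=2; E->plug->E->R->D->L->G->refl->F->L'->F->R'->D->plug->A
Char 2 ('E'): step: R->7, L=2; E->plug->E->R->F->L->F->refl->G->L'->D->R'->F->plug->G
Char 3 ('C'): step: R->0, L->3 (L advanced); C->plug->C->R->B->L->A->refl->D->L'->D->R'->B->plug->B
Char 4 ('D'): step: R->1, L=3; D->plug->A->R->C->L->F->refl->G->L'->F->R'->F->plug->G
Char 5 ('G'): step: R->2, L=3; G->plug->F->R->G->L->C->refl->H->L'->A->R'->C->plug->C

C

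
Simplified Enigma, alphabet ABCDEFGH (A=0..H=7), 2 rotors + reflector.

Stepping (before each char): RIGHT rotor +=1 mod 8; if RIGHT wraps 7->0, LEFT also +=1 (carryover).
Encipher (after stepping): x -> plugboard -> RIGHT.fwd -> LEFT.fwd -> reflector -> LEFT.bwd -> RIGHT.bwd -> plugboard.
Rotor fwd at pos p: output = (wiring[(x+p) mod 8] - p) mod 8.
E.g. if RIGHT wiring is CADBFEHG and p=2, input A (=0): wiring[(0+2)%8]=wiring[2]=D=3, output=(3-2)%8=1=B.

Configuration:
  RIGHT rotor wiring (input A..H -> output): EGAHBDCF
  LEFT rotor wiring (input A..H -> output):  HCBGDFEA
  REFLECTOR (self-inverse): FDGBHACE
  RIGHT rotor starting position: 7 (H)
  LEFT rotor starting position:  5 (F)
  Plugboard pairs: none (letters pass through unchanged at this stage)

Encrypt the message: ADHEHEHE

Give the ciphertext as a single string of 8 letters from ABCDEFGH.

Answer: GFGABCCD

Derivation:
Char 1 ('A'): step: R->0, L->6 (L advanced); A->plug->A->R->E->L->D->refl->B->L'->C->R'->G->plug->G
Char 2 ('D'): step: R->1, L=6; D->plug->D->R->A->L->G->refl->C->L'->B->R'->F->plug->F
Char 3 ('H'): step: R->2, L=6; H->plug->H->R->E->L->D->refl->B->L'->C->R'->G->plug->G
Char 4 ('E'): step: R->3, L=6; E->plug->E->R->C->L->B->refl->D->L'->E->R'->A->plug->A
Char 5 ('H'): step: R->4, L=6; H->plug->H->R->D->L->E->refl->H->L'->H->R'->B->plug->B
Char 6 ('E'): step: R->5, L=6; E->plug->E->R->B->L->C->refl->G->L'->A->R'->C->plug->C
Char 7 ('H'): step: R->6, L=6; H->plug->H->R->F->L->A->refl->F->L'->G->R'->C->plug->C
Char 8 ('E'): step: R->7, L=6; E->plug->E->R->A->L->G->refl->C->L'->B->R'->D->plug->D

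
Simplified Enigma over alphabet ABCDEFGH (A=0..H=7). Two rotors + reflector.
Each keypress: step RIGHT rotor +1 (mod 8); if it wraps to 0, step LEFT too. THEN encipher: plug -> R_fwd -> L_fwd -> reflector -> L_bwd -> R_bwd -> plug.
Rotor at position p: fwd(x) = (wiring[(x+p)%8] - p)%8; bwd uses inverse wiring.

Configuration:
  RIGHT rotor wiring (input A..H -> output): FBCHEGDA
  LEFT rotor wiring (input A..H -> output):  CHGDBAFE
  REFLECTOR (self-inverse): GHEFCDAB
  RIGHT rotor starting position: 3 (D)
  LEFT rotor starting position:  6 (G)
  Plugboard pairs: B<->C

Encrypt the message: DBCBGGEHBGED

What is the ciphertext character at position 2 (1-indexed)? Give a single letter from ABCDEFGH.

Char 1 ('D'): step: R->4, L=6; D->plug->D->R->E->L->A->refl->G->L'->B->R'->E->plug->E
Char 2 ('B'): step: R->5, L=6; B->plug->C->R->D->L->B->refl->H->L'->A->R'->D->plug->D

D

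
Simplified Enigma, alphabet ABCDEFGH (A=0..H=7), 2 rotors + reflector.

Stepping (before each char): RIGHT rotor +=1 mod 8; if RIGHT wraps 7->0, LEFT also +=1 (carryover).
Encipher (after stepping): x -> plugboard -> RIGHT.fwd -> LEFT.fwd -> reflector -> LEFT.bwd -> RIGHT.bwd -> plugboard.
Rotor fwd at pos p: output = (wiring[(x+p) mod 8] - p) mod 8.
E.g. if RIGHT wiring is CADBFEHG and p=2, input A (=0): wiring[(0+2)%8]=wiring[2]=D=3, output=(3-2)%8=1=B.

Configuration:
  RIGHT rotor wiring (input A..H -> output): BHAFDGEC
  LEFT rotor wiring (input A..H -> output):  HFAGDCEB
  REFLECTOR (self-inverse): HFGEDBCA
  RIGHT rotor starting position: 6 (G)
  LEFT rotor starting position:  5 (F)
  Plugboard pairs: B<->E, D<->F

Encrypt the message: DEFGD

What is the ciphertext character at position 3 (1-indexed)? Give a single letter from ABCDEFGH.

Char 1 ('D'): step: R->7, L=5; D->plug->F->R->E->L->A->refl->H->L'->B->R'->D->plug->F
Char 2 ('E'): step: R->0, L->6 (L advanced); E->plug->B->R->H->L->E->refl->D->L'->B->R'->A->plug->A
Char 3 ('F'): step: R->1, L=6; F->plug->D->R->C->L->B->refl->F->L'->G->R'->A->plug->A

A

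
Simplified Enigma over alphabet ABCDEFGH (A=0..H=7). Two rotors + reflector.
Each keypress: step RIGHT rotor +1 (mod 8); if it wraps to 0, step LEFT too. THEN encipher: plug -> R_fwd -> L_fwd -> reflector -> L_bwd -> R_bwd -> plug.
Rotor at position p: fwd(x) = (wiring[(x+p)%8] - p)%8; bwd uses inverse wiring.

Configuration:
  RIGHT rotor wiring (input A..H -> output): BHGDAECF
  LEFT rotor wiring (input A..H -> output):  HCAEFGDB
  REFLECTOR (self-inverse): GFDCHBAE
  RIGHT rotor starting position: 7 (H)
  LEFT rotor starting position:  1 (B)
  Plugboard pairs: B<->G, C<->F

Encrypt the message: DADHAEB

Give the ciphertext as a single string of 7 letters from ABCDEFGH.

Char 1 ('D'): step: R->0, L->2 (L advanced); D->plug->D->R->D->L->E->refl->H->L'->F->R'->H->plug->H
Char 2 ('A'): step: R->1, L=2; A->plug->A->R->G->L->F->refl->B->L'->E->R'->G->plug->B
Char 3 ('D'): step: R->2, L=2; D->plug->D->R->C->L->D->refl->C->L'->B->R'->B->plug->G
Char 4 ('H'): step: R->3, L=2; H->plug->H->R->D->L->E->refl->H->L'->F->R'->B->plug->G
Char 5 ('A'): step: R->4, L=2; A->plug->A->R->E->L->B->refl->F->L'->G->R'->C->plug->F
Char 6 ('E'): step: R->5, L=2; E->plug->E->R->C->L->D->refl->C->L'->B->R'->F->plug->C
Char 7 ('B'): step: R->6, L=2; B->plug->G->R->C->L->D->refl->C->L'->B->R'->D->plug->D

Answer: HBGGFCD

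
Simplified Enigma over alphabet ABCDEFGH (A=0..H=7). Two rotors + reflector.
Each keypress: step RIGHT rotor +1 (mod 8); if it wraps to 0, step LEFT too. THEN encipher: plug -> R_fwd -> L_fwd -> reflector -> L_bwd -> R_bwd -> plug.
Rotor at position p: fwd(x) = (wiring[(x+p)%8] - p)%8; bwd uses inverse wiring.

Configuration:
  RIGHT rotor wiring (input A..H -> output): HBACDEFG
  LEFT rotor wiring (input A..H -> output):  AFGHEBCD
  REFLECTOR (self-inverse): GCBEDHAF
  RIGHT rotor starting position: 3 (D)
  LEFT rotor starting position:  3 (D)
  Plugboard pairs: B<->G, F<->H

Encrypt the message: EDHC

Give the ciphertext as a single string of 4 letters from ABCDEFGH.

Char 1 ('E'): step: R->4, L=3; E->plug->E->R->D->L->H->refl->F->L'->F->R'->F->plug->H
Char 2 ('D'): step: R->5, L=3; D->plug->D->R->C->L->G->refl->A->L'->E->R'->E->plug->E
Char 3 ('H'): step: R->6, L=3; H->plug->F->R->E->L->A->refl->G->L'->C->R'->E->plug->E
Char 4 ('C'): step: R->7, L=3; C->plug->C->R->C->L->G->refl->A->L'->E->R'->F->plug->H

Answer: HEEH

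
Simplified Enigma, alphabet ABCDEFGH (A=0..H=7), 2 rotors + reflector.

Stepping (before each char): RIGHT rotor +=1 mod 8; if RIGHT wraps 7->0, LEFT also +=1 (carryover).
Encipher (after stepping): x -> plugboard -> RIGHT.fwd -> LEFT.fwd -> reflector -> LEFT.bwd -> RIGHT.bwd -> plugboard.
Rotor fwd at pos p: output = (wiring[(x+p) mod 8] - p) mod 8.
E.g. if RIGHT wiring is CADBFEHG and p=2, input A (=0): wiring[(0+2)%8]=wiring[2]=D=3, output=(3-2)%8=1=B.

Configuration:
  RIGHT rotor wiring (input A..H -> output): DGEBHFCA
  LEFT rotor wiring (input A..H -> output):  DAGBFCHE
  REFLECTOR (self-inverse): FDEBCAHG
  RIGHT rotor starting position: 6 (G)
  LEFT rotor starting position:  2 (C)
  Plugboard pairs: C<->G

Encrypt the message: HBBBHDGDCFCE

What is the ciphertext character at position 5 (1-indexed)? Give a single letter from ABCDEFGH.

Char 1 ('H'): step: R->7, L=2; H->plug->H->R->D->L->A->refl->F->L'->E->R'->B->plug->B
Char 2 ('B'): step: R->0, L->3 (L advanced); B->plug->B->R->G->L->F->refl->A->L'->F->R'->F->plug->F
Char 3 ('B'): step: R->1, L=3; B->plug->B->R->D->L->E->refl->C->L'->B->R'->F->plug->F
Char 4 ('B'): step: R->2, L=3; B->plug->B->R->H->L->D->refl->B->L'->E->R'->H->plug->H
Char 5 ('H'): step: R->3, L=3; H->plug->H->R->B->L->C->refl->E->L'->D->R'->G->plug->C

C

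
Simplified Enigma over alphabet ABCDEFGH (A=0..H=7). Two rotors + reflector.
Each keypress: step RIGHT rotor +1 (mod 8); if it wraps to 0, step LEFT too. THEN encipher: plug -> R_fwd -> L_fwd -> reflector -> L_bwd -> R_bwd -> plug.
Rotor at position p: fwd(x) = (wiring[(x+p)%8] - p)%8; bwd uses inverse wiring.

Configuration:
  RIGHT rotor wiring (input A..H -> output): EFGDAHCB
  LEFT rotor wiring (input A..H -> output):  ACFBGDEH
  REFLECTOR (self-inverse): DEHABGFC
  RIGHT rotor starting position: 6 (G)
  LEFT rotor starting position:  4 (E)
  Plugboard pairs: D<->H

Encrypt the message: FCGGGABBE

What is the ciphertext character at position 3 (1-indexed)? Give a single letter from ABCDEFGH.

Char 1 ('F'): step: R->7, L=4; F->plug->F->R->B->L->H->refl->C->L'->A->R'->G->plug->G
Char 2 ('C'): step: R->0, L->5 (L advanced); C->plug->C->R->G->L->E->refl->B->L'->H->R'->F->plug->F
Char 3 ('G'): step: R->1, L=5; G->plug->G->R->A->L->G->refl->F->L'->E->R'->A->plug->A

A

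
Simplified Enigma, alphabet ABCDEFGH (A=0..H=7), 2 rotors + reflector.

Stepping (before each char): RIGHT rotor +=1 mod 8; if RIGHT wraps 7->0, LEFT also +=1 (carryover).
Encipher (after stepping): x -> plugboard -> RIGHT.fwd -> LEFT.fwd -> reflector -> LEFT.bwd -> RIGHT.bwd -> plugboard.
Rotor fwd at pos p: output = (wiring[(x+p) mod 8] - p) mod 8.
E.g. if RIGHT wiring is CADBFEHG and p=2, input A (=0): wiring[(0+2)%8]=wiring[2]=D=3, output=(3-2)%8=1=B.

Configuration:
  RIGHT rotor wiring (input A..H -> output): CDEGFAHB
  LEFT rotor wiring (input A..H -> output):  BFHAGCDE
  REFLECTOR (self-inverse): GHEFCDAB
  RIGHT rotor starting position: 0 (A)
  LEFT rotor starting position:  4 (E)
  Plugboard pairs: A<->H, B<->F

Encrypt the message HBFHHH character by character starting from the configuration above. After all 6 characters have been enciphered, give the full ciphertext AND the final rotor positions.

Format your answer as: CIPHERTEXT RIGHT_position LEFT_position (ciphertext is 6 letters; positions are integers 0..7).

Answer: CGCCGF 6 4

Derivation:
Char 1 ('H'): step: R->1, L=4; H->plug->A->R->C->L->H->refl->B->L'->F->R'->C->plug->C
Char 2 ('B'): step: R->2, L=4; B->plug->F->R->H->L->E->refl->C->L'->A->R'->G->plug->G
Char 3 ('F'): step: R->3, L=4; F->plug->B->R->C->L->H->refl->B->L'->F->R'->C->plug->C
Char 4 ('H'): step: R->4, L=4; H->plug->A->R->B->L->G->refl->A->L'->D->R'->C->plug->C
Char 5 ('H'): step: R->5, L=4; H->plug->A->R->D->L->A->refl->G->L'->B->R'->G->plug->G
Char 6 ('H'): step: R->6, L=4; H->plug->A->R->B->L->G->refl->A->L'->D->R'->B->plug->F
Final: ciphertext=CGCCGF, RIGHT=6, LEFT=4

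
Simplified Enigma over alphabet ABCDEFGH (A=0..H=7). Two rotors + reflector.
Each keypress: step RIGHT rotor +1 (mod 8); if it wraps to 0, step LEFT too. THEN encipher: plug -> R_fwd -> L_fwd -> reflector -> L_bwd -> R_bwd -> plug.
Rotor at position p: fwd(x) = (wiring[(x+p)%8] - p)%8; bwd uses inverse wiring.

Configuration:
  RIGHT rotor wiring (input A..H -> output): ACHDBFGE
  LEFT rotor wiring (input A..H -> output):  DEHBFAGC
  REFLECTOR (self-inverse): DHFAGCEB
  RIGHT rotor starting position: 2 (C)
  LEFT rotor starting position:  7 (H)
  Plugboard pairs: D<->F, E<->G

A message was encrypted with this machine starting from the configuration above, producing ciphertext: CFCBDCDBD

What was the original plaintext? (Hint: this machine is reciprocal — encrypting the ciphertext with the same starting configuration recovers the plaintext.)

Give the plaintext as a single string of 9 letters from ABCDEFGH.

Char 1 ('C'): step: R->3, L=7; C->plug->C->R->C->L->F->refl->C->L'->E->R'->H->plug->H
Char 2 ('F'): step: R->4, L=7; F->plug->D->R->A->L->D->refl->A->L'->D->R'->G->plug->E
Char 3 ('C'): step: R->5, L=7; C->plug->C->R->H->L->H->refl->B->L'->G->R'->G->plug->E
Char 4 ('B'): step: R->6, L=7; B->plug->B->R->G->L->B->refl->H->L'->H->R'->H->plug->H
Char 5 ('D'): step: R->7, L=7; D->plug->F->R->C->L->F->refl->C->L'->E->R'->E->plug->G
Char 6 ('C'): step: R->0, L->0 (L advanced); C->plug->C->R->H->L->C->refl->F->L'->E->R'->H->plug->H
Char 7 ('D'): step: R->1, L=0; D->plug->F->R->F->L->A->refl->D->L'->A->R'->D->plug->F
Char 8 ('B'): step: R->2, L=0; B->plug->B->R->B->L->E->refl->G->L'->G->R'->G->plug->E
Char 9 ('D'): step: R->3, L=0; D->plug->F->R->F->L->A->refl->D->L'->A->R'->A->plug->A

Answer: HEEHGHFEA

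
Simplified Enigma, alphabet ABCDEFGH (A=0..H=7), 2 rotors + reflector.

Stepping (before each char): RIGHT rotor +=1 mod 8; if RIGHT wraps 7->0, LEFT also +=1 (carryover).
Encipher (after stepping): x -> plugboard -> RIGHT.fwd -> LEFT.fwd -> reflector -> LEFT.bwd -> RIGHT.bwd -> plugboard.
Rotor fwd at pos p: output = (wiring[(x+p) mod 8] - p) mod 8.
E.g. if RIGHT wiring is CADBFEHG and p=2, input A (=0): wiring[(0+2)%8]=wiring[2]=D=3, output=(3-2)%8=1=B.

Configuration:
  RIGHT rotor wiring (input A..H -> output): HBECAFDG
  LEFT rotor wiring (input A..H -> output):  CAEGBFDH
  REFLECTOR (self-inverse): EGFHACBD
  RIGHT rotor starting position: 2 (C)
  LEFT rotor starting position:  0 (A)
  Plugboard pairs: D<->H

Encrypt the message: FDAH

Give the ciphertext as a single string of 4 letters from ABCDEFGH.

Answer: ECGF

Derivation:
Char 1 ('F'): step: R->3, L=0; F->plug->F->R->E->L->B->refl->G->L'->D->R'->E->plug->E
Char 2 ('D'): step: R->4, L=0; D->plug->H->R->G->L->D->refl->H->L'->H->R'->C->plug->C
Char 3 ('A'): step: R->5, L=0; A->plug->A->R->A->L->C->refl->F->L'->F->R'->G->plug->G
Char 4 ('H'): step: R->6, L=0; H->plug->D->R->D->L->G->refl->B->L'->E->R'->F->plug->F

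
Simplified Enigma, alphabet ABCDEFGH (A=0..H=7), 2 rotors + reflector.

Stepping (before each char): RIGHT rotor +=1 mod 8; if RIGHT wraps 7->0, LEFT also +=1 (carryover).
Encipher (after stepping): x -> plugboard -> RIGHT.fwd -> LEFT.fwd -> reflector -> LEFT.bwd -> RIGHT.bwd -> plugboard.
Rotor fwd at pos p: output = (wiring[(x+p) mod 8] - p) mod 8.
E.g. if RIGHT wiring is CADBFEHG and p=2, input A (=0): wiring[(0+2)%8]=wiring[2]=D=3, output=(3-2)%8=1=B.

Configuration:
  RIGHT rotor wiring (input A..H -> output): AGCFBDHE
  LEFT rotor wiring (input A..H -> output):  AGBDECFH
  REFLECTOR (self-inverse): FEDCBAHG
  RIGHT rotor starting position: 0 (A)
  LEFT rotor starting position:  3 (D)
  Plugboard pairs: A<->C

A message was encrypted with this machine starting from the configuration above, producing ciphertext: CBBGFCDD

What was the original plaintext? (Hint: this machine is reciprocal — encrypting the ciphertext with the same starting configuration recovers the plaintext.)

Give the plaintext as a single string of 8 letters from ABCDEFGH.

Char 1 ('C'): step: R->1, L=3; C->plug->A->R->F->L->F->refl->A->L'->A->R'->D->plug->D
Char 2 ('B'): step: R->2, L=3; B->plug->B->R->D->L->C->refl->D->L'->G->R'->G->plug->G
Char 3 ('B'): step: R->3, L=3; B->plug->B->R->G->L->D->refl->C->L'->D->R'->G->plug->G
Char 4 ('G'): step: R->4, L=3; G->plug->G->R->G->L->D->refl->C->L'->D->R'->C->plug->A
Char 5 ('F'): step: R->5, L=3; F->plug->F->R->F->L->F->refl->A->L'->A->R'->G->plug->G
Char 6 ('C'): step: R->6, L=3; C->plug->A->R->B->L->B->refl->E->L'->E->R'->E->plug->E
Char 7 ('D'): step: R->7, L=3; D->plug->D->R->D->L->C->refl->D->L'->G->R'->E->plug->E
Char 8 ('D'): step: R->0, L->4 (L advanced); D->plug->D->R->F->L->C->refl->D->L'->D->R'->F->plug->F

Answer: DGGAGEEF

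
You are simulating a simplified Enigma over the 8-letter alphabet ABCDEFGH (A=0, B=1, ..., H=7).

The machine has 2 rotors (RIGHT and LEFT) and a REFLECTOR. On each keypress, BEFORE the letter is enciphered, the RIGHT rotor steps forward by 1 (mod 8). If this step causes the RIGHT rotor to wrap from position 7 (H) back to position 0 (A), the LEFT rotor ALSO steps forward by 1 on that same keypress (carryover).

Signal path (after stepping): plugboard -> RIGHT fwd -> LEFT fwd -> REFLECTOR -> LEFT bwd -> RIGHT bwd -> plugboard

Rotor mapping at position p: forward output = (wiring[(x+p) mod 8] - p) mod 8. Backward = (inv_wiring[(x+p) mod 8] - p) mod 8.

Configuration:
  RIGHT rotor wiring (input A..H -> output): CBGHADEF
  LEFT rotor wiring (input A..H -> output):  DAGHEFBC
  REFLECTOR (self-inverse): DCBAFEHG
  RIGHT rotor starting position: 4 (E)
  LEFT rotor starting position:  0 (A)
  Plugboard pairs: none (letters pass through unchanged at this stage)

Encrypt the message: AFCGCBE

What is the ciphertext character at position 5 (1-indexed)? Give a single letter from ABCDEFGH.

Char 1 ('A'): step: R->5, L=0; A->plug->A->R->G->L->B->refl->C->L'->H->R'->B->plug->B
Char 2 ('F'): step: R->6, L=0; F->plug->F->R->B->L->A->refl->D->L'->A->R'->E->plug->E
Char 3 ('C'): step: R->7, L=0; C->plug->C->R->C->L->G->refl->H->L'->D->R'->B->plug->B
Char 4 ('G'): step: R->0, L->1 (L advanced); G->plug->G->R->E->L->E->refl->F->L'->B->R'->B->plug->B
Char 5 ('C'): step: R->1, L=1; C->plug->C->R->G->L->B->refl->C->L'->H->R'->D->plug->D

D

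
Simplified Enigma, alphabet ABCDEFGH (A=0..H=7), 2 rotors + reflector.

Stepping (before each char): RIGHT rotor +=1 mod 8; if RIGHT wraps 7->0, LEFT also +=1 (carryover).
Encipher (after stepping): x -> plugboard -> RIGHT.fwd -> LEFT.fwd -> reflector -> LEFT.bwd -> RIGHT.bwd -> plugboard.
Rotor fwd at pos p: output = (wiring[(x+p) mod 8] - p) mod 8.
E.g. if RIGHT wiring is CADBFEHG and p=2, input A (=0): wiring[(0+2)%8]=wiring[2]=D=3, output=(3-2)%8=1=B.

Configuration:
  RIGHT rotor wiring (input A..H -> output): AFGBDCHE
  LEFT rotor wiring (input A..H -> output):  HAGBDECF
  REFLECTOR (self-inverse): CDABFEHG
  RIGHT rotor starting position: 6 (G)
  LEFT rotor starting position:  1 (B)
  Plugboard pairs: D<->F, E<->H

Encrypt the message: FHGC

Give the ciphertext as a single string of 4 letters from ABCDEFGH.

Answer: EEAB

Derivation:
Char 1 ('F'): step: R->7, L=1; F->plug->D->R->H->L->G->refl->H->L'->A->R'->H->plug->E
Char 2 ('H'): step: R->0, L->2 (L advanced); H->plug->E->R->D->L->C->refl->A->L'->E->R'->H->plug->E
Char 3 ('G'): step: R->1, L=2; G->plug->G->R->D->L->C->refl->A->L'->E->R'->A->plug->A
Char 4 ('C'): step: R->2, L=2; C->plug->C->R->B->L->H->refl->G->L'->H->R'->B->plug->B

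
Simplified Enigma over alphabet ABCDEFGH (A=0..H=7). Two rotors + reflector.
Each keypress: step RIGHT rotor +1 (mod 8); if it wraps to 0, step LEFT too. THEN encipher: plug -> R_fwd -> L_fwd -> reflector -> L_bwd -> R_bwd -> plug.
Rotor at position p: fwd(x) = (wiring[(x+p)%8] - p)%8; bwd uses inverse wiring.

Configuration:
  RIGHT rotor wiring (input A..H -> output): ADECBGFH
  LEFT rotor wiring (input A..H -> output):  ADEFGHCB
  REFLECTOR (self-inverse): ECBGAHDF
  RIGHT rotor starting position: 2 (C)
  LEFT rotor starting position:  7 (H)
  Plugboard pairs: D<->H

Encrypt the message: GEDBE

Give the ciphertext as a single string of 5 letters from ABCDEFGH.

Char 1 ('G'): step: R->3, L=7; G->plug->G->R->A->L->C->refl->B->L'->B->R'->H->plug->D
Char 2 ('E'): step: R->4, L=7; E->plug->E->R->E->L->G->refl->D->L'->H->R'->F->plug->F
Char 3 ('D'): step: R->5, L=7; D->plug->H->R->E->L->G->refl->D->L'->H->R'->F->plug->F
Char 4 ('B'): step: R->6, L=7; B->plug->B->R->B->L->B->refl->C->L'->A->R'->H->plug->D
Char 5 ('E'): step: R->7, L=7; E->plug->E->R->D->L->F->refl->H->L'->F->R'->D->plug->H

Answer: DFFDH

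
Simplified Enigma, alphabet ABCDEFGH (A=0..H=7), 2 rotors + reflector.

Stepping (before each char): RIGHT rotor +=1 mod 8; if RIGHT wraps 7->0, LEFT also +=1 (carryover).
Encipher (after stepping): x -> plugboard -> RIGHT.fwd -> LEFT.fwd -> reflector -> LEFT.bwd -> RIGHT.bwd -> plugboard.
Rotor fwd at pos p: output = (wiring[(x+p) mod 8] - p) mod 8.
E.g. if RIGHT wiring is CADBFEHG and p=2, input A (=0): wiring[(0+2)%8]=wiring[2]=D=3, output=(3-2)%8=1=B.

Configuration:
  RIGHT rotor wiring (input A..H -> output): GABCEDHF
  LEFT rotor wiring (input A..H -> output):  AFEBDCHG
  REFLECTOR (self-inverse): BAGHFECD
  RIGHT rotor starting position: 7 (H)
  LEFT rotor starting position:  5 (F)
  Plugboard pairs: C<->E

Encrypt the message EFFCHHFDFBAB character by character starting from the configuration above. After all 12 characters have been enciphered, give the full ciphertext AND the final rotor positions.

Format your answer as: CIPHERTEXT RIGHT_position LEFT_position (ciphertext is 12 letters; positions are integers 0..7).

Char 1 ('E'): step: R->0, L->6 (L advanced); E->plug->C->R->B->L->A->refl->B->L'->A->R'->B->plug->B
Char 2 ('F'): step: R->1, L=6; F->plug->F->R->G->L->F->refl->E->L'->H->R'->A->plug->A
Char 3 ('F'): step: R->2, L=6; F->plug->F->R->D->L->H->refl->D->L'->F->R'->E->plug->C
Char 4 ('C'): step: R->3, L=6; C->plug->E->R->C->L->C->refl->G->L'->E->R'->D->plug->D
Char 5 ('H'): step: R->4, L=6; H->plug->H->R->G->L->F->refl->E->L'->H->R'->B->plug->B
Char 6 ('H'): step: R->5, L=6; H->plug->H->R->H->L->E->refl->F->L'->G->R'->A->plug->A
Char 7 ('F'): step: R->6, L=6; F->plug->F->R->E->L->G->refl->C->L'->C->R'->D->plug->D
Char 8 ('D'): step: R->7, L=6; D->plug->D->R->C->L->C->refl->G->L'->E->R'->G->plug->G
Char 9 ('F'): step: R->0, L->7 (L advanced); F->plug->F->R->D->L->F->refl->E->L'->F->R'->H->plug->H
Char 10 ('B'): step: R->1, L=7; B->plug->B->R->A->L->H->refl->D->L'->G->R'->F->plug->F
Char 11 ('A'): step: R->2, L=7; A->plug->A->R->H->L->A->refl->B->L'->B->R'->D->plug->D
Char 12 ('B'): step: R->3, L=7; B->plug->B->R->B->L->B->refl->A->L'->H->R'->A->plug->A
Final: ciphertext=BACDBADGHFDA, RIGHT=3, LEFT=7

Answer: BACDBADGHFDA 3 7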